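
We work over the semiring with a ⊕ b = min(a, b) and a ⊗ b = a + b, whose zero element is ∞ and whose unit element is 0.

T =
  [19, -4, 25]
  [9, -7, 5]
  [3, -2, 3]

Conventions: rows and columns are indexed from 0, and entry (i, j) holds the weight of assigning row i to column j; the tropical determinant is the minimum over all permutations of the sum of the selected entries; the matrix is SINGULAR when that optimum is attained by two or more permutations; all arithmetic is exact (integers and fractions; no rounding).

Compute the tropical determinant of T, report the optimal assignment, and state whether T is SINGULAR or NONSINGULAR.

σ = (0, 1, 2): 19 + (-7) + 3 = 15
σ = (0, 2, 1): 19 + 5 + (-2) = 22
σ = (1, 0, 2): (-4) + 9 + 3 = 8
σ = (1, 2, 0): (-4) + 5 + 3 = 4
σ = (2, 0, 1): 25 + 9 + (-2) = 32
σ = (2, 1, 0): 25 + (-7) + 3 = 21
Optimal value attained by: σ = (1, 2, 0).
Answer: det⊕(T) = 4; verdict: NONSINGULAR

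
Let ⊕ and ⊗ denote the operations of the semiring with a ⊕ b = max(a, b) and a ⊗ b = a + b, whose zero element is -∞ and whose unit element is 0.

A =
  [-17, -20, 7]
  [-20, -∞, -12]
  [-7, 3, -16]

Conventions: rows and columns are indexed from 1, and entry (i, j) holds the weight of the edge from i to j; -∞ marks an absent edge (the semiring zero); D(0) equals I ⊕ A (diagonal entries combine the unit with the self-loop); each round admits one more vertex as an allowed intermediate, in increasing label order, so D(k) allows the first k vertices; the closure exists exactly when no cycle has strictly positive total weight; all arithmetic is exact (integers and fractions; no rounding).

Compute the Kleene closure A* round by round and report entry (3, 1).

D(0):
  [0, -20, 7]
  [-20, 0, -12]
  [-7, 3, 0]
D(1):
  [0, -20, 7]
  [-20, 0, -12]
  [-7, 3, 0]
D(2):
  [0, -20, 7]
  [-20, 0, -12]
  [-7, 3, 0]
D(3):
  [0, 10, 7]
  [-19, 0, -12]
  [-7, 3, 0]
Answer: A*[3][1] = -7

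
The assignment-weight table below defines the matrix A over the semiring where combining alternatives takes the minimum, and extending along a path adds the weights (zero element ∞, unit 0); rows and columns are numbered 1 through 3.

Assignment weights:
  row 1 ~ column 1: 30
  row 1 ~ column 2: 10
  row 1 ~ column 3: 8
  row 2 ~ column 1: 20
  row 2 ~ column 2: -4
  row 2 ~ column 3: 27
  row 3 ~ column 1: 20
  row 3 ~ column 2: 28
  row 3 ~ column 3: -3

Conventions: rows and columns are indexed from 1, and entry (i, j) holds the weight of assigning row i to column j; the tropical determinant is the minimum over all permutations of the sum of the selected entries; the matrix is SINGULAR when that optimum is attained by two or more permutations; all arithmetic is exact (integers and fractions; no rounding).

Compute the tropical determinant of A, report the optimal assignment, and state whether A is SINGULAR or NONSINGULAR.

σ = (1, 2, 3): 30 + (-4) + (-3) = 23
σ = (1, 3, 2): 30 + 27 + 28 = 85
σ = (2, 1, 3): 10 + 20 + (-3) = 27
σ = (2, 3, 1): 10 + 27 + 20 = 57
σ = (3, 1, 2): 8 + 20 + 28 = 56
σ = (3, 2, 1): 8 + (-4) + 20 = 24
Optimal value attained by: σ = (1, 2, 3).
Answer: det⊕(A) = 23; verdict: NONSINGULAR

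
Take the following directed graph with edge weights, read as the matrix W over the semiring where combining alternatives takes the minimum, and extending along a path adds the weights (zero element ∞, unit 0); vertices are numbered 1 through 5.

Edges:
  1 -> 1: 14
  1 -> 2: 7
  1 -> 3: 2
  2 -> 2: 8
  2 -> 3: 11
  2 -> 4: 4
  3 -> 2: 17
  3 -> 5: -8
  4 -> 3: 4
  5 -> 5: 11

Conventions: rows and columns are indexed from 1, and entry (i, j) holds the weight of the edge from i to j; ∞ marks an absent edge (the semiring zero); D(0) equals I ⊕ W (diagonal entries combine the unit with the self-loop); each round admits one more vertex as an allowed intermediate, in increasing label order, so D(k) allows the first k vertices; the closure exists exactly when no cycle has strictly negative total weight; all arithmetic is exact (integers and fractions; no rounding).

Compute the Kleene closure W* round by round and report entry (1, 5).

D(0):
  [0, 7, 2, ∞, ∞]
  [∞, 0, 11, 4, ∞]
  [∞, 17, 0, ∞, -8]
  [∞, ∞, 4, 0, ∞]
  [∞, ∞, ∞, ∞, 0]
D(1):
  [0, 7, 2, ∞, ∞]
  [∞, 0, 11, 4, ∞]
  [∞, 17, 0, ∞, -8]
  [∞, ∞, 4, 0, ∞]
  [∞, ∞, ∞, ∞, 0]
D(2):
  [0, 7, 2, 11, ∞]
  [∞, 0, 11, 4, ∞]
  [∞, 17, 0, 21, -8]
  [∞, ∞, 4, 0, ∞]
  [∞, ∞, ∞, ∞, 0]
D(3):
  [0, 7, 2, 11, -6]
  [∞, 0, 11, 4, 3]
  [∞, 17, 0, 21, -8]
  [∞, 21, 4, 0, -4]
  [∞, ∞, ∞, ∞, 0]
D(4):
  [0, 7, 2, 11, -6]
  [∞, 0, 8, 4, 0]
  [∞, 17, 0, 21, -8]
  [∞, 21, 4, 0, -4]
  [∞, ∞, ∞, ∞, 0]
D(5):
  [0, 7, 2, 11, -6]
  [∞, 0, 8, 4, 0]
  [∞, 17, 0, 21, -8]
  [∞, 21, 4, 0, -4]
  [∞, ∞, ∞, ∞, 0]
Answer: W*[1][5] = -6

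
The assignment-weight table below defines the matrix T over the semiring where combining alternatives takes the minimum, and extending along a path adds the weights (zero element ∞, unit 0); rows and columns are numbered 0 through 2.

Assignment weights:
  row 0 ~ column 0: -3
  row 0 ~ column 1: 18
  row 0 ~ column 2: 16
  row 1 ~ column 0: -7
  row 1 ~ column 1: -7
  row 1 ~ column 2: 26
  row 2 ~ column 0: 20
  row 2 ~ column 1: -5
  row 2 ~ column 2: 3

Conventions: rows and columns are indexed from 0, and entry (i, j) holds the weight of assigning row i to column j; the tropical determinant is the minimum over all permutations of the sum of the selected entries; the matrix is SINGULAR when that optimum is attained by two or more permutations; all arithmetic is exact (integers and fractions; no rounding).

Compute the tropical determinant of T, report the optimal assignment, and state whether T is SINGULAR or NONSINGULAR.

σ = (0, 1, 2): (-3) + (-7) + 3 = -7
σ = (0, 2, 1): (-3) + 26 + (-5) = 18
σ = (1, 0, 2): 18 + (-7) + 3 = 14
σ = (1, 2, 0): 18 + 26 + 20 = 64
σ = (2, 0, 1): 16 + (-7) + (-5) = 4
σ = (2, 1, 0): 16 + (-7) + 20 = 29
Optimal value attained by: σ = (0, 1, 2).
Answer: det⊕(T) = -7; verdict: NONSINGULAR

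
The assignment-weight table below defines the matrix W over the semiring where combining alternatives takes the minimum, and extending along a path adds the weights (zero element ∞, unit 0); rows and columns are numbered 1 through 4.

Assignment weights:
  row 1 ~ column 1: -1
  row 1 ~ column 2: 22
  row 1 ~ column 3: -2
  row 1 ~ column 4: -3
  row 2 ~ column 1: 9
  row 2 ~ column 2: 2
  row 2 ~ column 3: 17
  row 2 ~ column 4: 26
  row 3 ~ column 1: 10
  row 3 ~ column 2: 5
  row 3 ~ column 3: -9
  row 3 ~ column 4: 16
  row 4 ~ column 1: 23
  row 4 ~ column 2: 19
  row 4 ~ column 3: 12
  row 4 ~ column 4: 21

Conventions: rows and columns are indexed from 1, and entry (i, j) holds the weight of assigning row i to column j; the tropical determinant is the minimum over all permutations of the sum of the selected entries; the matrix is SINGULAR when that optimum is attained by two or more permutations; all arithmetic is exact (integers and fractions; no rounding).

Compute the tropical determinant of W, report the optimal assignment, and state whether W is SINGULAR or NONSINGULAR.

σ = (1, 2, 3, 4): (-1) + 2 + (-9) + 21 = 13
σ = (1, 2, 4, 3): (-1) + 2 + 16 + 12 = 29
σ = (1, 3, 2, 4): (-1) + 17 + 5 + 21 = 42
σ = (1, 3, 4, 2): (-1) + 17 + 16 + 19 = 51
σ = (1, 4, 2, 3): (-1) + 26 + 5 + 12 = 42
σ = (1, 4, 3, 2): (-1) + 26 + (-9) + 19 = 35
σ = (2, 1, 3, 4): 22 + 9 + (-9) + 21 = 43
σ = (2, 1, 4, 3): 22 + 9 + 16 + 12 = 59
σ = (2, 3, 1, 4): 22 + 17 + 10 + 21 = 70
σ = (2, 3, 4, 1): 22 + 17 + 16 + 23 = 78
σ = (2, 4, 1, 3): 22 + 26 + 10 + 12 = 70
σ = (2, 4, 3, 1): 22 + 26 + (-9) + 23 = 62
σ = (3, 1, 2, 4): (-2) + 9 + 5 + 21 = 33
σ = (3, 1, 4, 2): (-2) + 9 + 16 + 19 = 42
σ = (3, 2, 1, 4): (-2) + 2 + 10 + 21 = 31
σ = (3, 2, 4, 1): (-2) + 2 + 16 + 23 = 39
σ = (3, 4, 1, 2): (-2) + 26 + 10 + 19 = 53
σ = (3, 4, 2, 1): (-2) + 26 + 5 + 23 = 52
σ = (4, 1, 2, 3): (-3) + 9 + 5 + 12 = 23
σ = (4, 1, 3, 2): (-3) + 9 + (-9) + 19 = 16
σ = (4, 2, 1, 3): (-3) + 2 + 10 + 12 = 21
σ = (4, 2, 3, 1): (-3) + 2 + (-9) + 23 = 13
σ = (4, 3, 1, 2): (-3) + 17 + 10 + 19 = 43
σ = (4, 3, 2, 1): (-3) + 17 + 5 + 23 = 42
Optimal value attained by: σ = (1, 2, 3, 4).
Answer: det⊕(W) = 13; verdict: SINGULAR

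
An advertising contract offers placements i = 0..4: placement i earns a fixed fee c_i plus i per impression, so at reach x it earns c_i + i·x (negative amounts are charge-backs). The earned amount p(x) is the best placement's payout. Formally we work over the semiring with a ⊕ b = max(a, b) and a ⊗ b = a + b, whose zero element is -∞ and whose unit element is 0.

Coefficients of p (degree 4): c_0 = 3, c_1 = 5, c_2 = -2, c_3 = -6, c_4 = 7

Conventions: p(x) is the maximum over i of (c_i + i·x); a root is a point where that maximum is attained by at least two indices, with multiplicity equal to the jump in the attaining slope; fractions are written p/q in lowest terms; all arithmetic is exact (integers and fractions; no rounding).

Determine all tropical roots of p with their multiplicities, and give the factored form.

hull edge (i=0, c=3) to (i=1, c=5): slope 2, span 1
hull edge (i=1, c=5) to (i=4, c=7): slope 2/3, span 3
Factored form: p(x) = 7 ⊗ (x ⊕ (-2)) ⊗ (x ⊕ (-2/3)) ⊗ (x ⊕ (-2/3)) ⊗ (x ⊕ (-2/3))
Answer: roots = -2 (mult 1), -2/3 (mult 3)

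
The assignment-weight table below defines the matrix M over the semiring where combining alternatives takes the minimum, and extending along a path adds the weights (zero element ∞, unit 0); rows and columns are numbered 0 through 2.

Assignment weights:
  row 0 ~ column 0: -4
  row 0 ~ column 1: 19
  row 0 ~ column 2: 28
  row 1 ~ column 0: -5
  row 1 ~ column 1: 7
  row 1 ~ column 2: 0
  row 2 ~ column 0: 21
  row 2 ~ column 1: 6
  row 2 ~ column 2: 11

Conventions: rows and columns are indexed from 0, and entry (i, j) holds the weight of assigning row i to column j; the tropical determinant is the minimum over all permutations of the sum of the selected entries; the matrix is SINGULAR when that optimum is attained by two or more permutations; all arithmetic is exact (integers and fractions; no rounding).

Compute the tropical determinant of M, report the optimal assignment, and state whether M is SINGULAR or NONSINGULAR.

σ = (0, 1, 2): (-4) + 7 + 11 = 14
σ = (0, 2, 1): (-4) + 0 + 6 = 2
σ = (1, 0, 2): 19 + (-5) + 11 = 25
σ = (1, 2, 0): 19 + 0 + 21 = 40
σ = (2, 0, 1): 28 + (-5) + 6 = 29
σ = (2, 1, 0): 28 + 7 + 21 = 56
Optimal value attained by: σ = (0, 2, 1).
Answer: det⊕(M) = 2; verdict: NONSINGULAR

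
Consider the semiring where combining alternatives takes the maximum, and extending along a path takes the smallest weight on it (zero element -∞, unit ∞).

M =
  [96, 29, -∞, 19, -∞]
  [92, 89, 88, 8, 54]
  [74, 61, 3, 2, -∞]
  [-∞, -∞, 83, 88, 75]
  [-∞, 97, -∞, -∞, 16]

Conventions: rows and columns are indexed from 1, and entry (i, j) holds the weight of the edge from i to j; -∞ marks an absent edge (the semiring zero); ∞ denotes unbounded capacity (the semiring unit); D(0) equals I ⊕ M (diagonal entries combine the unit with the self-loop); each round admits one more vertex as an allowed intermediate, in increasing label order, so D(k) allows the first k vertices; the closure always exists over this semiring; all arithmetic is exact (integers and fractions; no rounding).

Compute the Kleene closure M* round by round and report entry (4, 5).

D(0):
  [∞, 29, -∞, 19, -∞]
  [92, ∞, 88, 8, 54]
  [74, 61, ∞, 2, -∞]
  [-∞, -∞, 83, ∞, 75]
  [-∞, 97, -∞, -∞, ∞]
D(1):
  [∞, 29, -∞, 19, -∞]
  [92, ∞, 88, 19, 54]
  [74, 61, ∞, 19, -∞]
  [-∞, -∞, 83, ∞, 75]
  [-∞, 97, -∞, -∞, ∞]
D(2):
  [∞, 29, 29, 19, 29]
  [92, ∞, 88, 19, 54]
  [74, 61, ∞, 19, 54]
  [-∞, -∞, 83, ∞, 75]
  [92, 97, 88, 19, ∞]
D(3):
  [∞, 29, 29, 19, 29]
  [92, ∞, 88, 19, 54]
  [74, 61, ∞, 19, 54]
  [74, 61, 83, ∞, 75]
  [92, 97, 88, 19, ∞]
D(4):
  [∞, 29, 29, 19, 29]
  [92, ∞, 88, 19, 54]
  [74, 61, ∞, 19, 54]
  [74, 61, 83, ∞, 75]
  [92, 97, 88, 19, ∞]
D(5):
  [∞, 29, 29, 19, 29]
  [92, ∞, 88, 19, 54]
  [74, 61, ∞, 19, 54]
  [75, 75, 83, ∞, 75]
  [92, 97, 88, 19, ∞]
Answer: M*[4][5] = 75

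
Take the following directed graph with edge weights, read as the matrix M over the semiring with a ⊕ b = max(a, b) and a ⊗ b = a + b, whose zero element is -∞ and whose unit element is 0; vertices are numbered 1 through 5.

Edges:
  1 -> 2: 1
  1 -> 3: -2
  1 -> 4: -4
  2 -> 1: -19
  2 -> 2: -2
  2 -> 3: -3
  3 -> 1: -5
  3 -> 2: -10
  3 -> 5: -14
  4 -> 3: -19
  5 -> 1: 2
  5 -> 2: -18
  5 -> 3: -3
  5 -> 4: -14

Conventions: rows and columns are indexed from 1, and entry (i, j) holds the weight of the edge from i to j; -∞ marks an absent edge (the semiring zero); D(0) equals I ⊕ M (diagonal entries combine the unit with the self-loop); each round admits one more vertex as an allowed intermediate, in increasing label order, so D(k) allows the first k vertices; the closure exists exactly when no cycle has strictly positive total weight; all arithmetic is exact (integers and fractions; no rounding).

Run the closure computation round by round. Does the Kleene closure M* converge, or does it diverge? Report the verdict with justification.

D(0):
  [0, 1, -2, -4, -∞]
  [-19, 0, -3, -∞, -∞]
  [-5, -10, 0, -∞, -14]
  [-∞, -∞, -19, 0, -∞]
  [2, -18, -3, -14, 0]
D(1):
  [0, 1, -2, -4, -∞]
  [-19, 0, -3, -23, -∞]
  [-5, -4, 0, -9, -14]
  [-∞, -∞, -19, 0, -∞]
  [2, 3, 0, -2, 0]
D(2):
  [0, 1, -2, -4, -∞]
  [-19, 0, -3, -23, -∞]
  [-5, -4, 0, -9, -14]
  [-∞, -∞, -19, 0, -∞]
  [2, 3, 0, -2, 0]
D(3):
  [0, 1, -2, -4, -16]
  [-8, 0, -3, -12, -17]
  [-5, -4, 0, -9, -14]
  [-24, -23, -19, 0, -33]
  [2, 3, 0, -2, 0]
D(4):
  [0, 1, -2, -4, -16]
  [-8, 0, -3, -12, -17]
  [-5, -4, 0, -9, -14]
  [-24, -23, -19, 0, -33]
  [2, 3, 0, -2, 0]
D(5):
  [0, 1, -2, -4, -16]
  [-8, 0, -3, -12, -17]
  [-5, -4, 0, -9, -14]
  [-24, -23, -19, 0, -33]
  [2, 3, 0, -2, 0]
Key observation: every diagonal entry stays at the unit through all rounds, so no improving cycle exists.
Answer: CONVERGES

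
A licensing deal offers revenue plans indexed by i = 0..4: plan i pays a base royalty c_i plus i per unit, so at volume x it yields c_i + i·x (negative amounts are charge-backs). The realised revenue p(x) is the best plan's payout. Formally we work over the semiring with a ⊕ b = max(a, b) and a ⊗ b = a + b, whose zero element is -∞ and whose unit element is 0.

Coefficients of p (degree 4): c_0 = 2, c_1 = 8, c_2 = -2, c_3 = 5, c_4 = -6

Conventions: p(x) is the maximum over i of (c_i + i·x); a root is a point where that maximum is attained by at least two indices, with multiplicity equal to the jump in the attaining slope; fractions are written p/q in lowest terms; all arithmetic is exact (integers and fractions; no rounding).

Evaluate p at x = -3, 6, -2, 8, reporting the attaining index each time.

p(-3) = max(2+0·(-3)=2, 8+1·(-3)=5, -2+2·(-3)=-8, 5+3·(-3)=-4, -6+4·(-3)=-18) = 5 (attained by i=1)
p(6) = max(2+0·6=2, 8+1·6=14, -2+2·6=10, 5+3·6=23, -6+4·6=18) = 23 (attained by i=3)
p(-2) = max(2+0·(-2)=2, 8+1·(-2)=6, -2+2·(-2)=-6, 5+3·(-2)=-1, -6+4·(-2)=-14) = 6 (attained by i=1)
p(8) = max(2+0·8=2, 8+1·8=16, -2+2·8=14, 5+3·8=29, -6+4·8=26) = 29 (attained by i=3)
Answer: p(-3) = 5; p(6) = 23; p(-2) = 6; p(8) = 29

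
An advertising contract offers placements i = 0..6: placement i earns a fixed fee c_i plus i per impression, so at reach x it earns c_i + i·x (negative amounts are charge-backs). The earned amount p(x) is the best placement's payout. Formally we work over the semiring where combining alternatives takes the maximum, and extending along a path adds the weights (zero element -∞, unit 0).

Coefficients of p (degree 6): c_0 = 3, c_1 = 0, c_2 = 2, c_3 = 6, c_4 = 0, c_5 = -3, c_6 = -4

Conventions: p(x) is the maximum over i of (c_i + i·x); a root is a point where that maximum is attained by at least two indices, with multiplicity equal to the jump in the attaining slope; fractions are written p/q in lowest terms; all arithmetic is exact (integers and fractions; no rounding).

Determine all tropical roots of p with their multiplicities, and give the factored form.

hull edge (i=0, c=3) to (i=3, c=6): slope 1, span 3
hull edge (i=3, c=6) to (i=6, c=-4): slope -10/3, span 3
Factored form: p(x) = -4 ⊗ (x ⊕ (-1)) ⊗ (x ⊕ (-1)) ⊗ (x ⊕ (-1)) ⊗ (x ⊕ 10/3) ⊗ (x ⊕ 10/3) ⊗ (x ⊕ 10/3)
Answer: roots = -1 (mult 3), 10/3 (mult 3)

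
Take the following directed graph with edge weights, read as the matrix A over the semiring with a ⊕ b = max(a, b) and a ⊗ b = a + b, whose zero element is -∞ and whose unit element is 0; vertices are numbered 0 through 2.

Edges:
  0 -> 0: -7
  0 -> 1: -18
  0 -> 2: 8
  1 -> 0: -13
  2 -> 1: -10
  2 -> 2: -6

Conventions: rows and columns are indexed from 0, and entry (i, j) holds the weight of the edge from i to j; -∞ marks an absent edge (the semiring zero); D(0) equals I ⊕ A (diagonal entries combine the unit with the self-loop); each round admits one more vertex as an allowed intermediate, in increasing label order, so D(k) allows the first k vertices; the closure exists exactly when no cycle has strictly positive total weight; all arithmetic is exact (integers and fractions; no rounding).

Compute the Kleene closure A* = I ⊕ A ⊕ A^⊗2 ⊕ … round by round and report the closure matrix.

D(0):
  [0, -18, 8]
  [-13, 0, -∞]
  [-∞, -10, 0]
D(1):
  [0, -18, 8]
  [-13, 0, -5]
  [-∞, -10, 0]
D(2):
  [0, -18, 8]
  [-13, 0, -5]
  [-23, -10, 0]
D(3):
  [0, -2, 8]
  [-13, 0, -5]
  [-23, -10, 0]
Answer: A* = [[0, -2, 8], [-13, 0, -5], [-23, -10, 0]]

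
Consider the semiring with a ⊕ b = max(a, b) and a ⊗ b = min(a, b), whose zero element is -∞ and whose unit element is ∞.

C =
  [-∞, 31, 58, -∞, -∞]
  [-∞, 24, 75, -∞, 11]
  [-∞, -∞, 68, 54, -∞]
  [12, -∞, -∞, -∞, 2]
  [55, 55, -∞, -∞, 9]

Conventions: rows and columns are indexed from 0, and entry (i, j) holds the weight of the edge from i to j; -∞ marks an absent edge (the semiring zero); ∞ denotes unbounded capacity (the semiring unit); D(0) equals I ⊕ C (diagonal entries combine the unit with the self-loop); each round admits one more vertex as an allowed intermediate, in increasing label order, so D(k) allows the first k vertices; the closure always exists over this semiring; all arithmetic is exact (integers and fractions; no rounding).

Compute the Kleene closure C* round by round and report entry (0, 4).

D(0):
  [∞, 31, 58, -∞, -∞]
  [-∞, ∞, 75, -∞, 11]
  [-∞, -∞, ∞, 54, -∞]
  [12, -∞, -∞, ∞, 2]
  [55, 55, -∞, -∞, ∞]
D(1):
  [∞, 31, 58, -∞, -∞]
  [-∞, ∞, 75, -∞, 11]
  [-∞, -∞, ∞, 54, -∞]
  [12, 12, 12, ∞, 2]
  [55, 55, 55, -∞, ∞]
D(2):
  [∞, 31, 58, -∞, 11]
  [-∞, ∞, 75, -∞, 11]
  [-∞, -∞, ∞, 54, -∞]
  [12, 12, 12, ∞, 11]
  [55, 55, 55, -∞, ∞]
D(3):
  [∞, 31, 58, 54, 11]
  [-∞, ∞, 75, 54, 11]
  [-∞, -∞, ∞, 54, -∞]
  [12, 12, 12, ∞, 11]
  [55, 55, 55, 54, ∞]
D(4):
  [∞, 31, 58, 54, 11]
  [12, ∞, 75, 54, 11]
  [12, 12, ∞, 54, 11]
  [12, 12, 12, ∞, 11]
  [55, 55, 55, 54, ∞]
D(5):
  [∞, 31, 58, 54, 11]
  [12, ∞, 75, 54, 11]
  [12, 12, ∞, 54, 11]
  [12, 12, 12, ∞, 11]
  [55, 55, 55, 54, ∞]
Answer: C*[0][4] = 11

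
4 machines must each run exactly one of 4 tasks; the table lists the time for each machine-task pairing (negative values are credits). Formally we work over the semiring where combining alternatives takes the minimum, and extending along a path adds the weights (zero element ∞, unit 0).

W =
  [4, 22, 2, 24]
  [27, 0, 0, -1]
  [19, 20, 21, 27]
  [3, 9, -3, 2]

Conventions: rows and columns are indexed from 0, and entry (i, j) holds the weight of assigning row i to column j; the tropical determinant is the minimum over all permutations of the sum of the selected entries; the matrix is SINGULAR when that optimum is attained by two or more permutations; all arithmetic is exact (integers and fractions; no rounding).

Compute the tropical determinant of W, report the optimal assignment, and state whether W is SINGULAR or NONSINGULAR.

σ = (0, 1, 2, 3): 4 + 0 + 21 + 2 = 27
σ = (0, 1, 3, 2): 4 + 0 + 27 + (-3) = 28
σ = (0, 2, 1, 3): 4 + 0 + 20 + 2 = 26
σ = (0, 2, 3, 1): 4 + 0 + 27 + 9 = 40
σ = (0, 3, 1, 2): 4 + (-1) + 20 + (-3) = 20
σ = (0, 3, 2, 1): 4 + (-1) + 21 + 9 = 33
σ = (1, 0, 2, 3): 22 + 27 + 21 + 2 = 72
σ = (1, 0, 3, 2): 22 + 27 + 27 + (-3) = 73
σ = (1, 2, 0, 3): 22 + 0 + 19 + 2 = 43
σ = (1, 2, 3, 0): 22 + 0 + 27 + 3 = 52
σ = (1, 3, 0, 2): 22 + (-1) + 19 + (-3) = 37
σ = (1, 3, 2, 0): 22 + (-1) + 21 + 3 = 45
σ = (2, 0, 1, 3): 2 + 27 + 20 + 2 = 51
σ = (2, 0, 3, 1): 2 + 27 + 27 + 9 = 65
σ = (2, 1, 0, 3): 2 + 0 + 19 + 2 = 23
σ = (2, 1, 3, 0): 2 + 0 + 27 + 3 = 32
σ = (2, 3, 0, 1): 2 + (-1) + 19 + 9 = 29
σ = (2, 3, 1, 0): 2 + (-1) + 20 + 3 = 24
σ = (3, 0, 1, 2): 24 + 27 + 20 + (-3) = 68
σ = (3, 0, 2, 1): 24 + 27 + 21 + 9 = 81
σ = (3, 1, 0, 2): 24 + 0 + 19 + (-3) = 40
σ = (3, 1, 2, 0): 24 + 0 + 21 + 3 = 48
σ = (3, 2, 0, 1): 24 + 0 + 19 + 9 = 52
σ = (3, 2, 1, 0): 24 + 0 + 20 + 3 = 47
Optimal value attained by: σ = (0, 3, 1, 2).
Answer: det⊕(W) = 20; verdict: NONSINGULAR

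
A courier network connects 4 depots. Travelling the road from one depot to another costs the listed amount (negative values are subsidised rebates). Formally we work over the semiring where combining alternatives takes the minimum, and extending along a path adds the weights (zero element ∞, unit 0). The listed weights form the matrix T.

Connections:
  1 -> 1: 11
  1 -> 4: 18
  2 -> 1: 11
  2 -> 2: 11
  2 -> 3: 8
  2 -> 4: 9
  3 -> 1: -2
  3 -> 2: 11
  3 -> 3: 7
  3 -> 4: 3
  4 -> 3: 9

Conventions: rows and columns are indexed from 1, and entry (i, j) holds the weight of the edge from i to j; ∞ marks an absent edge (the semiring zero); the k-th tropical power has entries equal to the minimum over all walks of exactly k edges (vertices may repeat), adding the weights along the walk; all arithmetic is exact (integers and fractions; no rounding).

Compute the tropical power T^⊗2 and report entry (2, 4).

T^⊗2:
  [22, ∞, 27, 29]
  [6, 19, 15, 11]
  [5, 18, 12, 10]
  [7, 20, 16, 12]
Key observation: the optimum is the walk 2->3->4, with weight 8 + 3 = 11.
Optimal value attained by: walk 2->3->4.
Answer: (T^⊗2)[2][4] = 11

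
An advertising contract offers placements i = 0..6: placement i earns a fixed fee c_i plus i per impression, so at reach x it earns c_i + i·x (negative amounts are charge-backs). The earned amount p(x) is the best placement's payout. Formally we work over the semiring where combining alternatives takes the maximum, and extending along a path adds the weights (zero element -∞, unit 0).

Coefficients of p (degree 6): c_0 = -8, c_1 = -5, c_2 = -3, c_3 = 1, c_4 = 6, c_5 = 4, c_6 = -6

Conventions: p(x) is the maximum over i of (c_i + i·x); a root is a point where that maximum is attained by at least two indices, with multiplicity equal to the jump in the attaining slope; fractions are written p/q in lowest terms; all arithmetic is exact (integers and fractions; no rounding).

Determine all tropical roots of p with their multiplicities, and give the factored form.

hull edge (i=0, c=-8) to (i=4, c=6): slope 7/2, span 4
hull edge (i=4, c=6) to (i=5, c=4): slope -2, span 1
hull edge (i=5, c=4) to (i=6, c=-6): slope -10, span 1
Factored form: p(x) = -6 ⊗ (x ⊕ (-7/2)) ⊗ (x ⊕ (-7/2)) ⊗ (x ⊕ (-7/2)) ⊗ (x ⊕ (-7/2)) ⊗ (x ⊕ 2) ⊗ (x ⊕ 10)
Answer: roots = -7/2 (mult 4), 2 (mult 1), 10 (mult 1)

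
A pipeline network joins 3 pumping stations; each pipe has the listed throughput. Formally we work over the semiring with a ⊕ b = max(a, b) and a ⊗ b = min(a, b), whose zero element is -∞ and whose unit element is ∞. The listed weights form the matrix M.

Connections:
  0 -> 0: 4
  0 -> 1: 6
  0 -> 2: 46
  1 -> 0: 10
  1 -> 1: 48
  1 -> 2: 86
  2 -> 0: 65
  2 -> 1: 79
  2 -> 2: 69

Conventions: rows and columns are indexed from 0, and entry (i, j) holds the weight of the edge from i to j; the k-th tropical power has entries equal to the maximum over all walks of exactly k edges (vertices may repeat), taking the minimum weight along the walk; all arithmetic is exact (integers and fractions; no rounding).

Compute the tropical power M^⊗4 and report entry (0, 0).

M^⊗2:
  [46, 46, 46]
  [65, 79, 69]
  [65, 69, 79]
M^⊗3:
  [46, 46, 46]
  [65, 69, 79]
  [65, 79, 69]
M^⊗4:
  [46, 46, 46]
  [65, 79, 69]
  [65, 69, 79]
Key observation: the optimum is the walk 0->2->1->2->0, with weight 46 min 79 min 86 min 65 = 46.
Optimal value attained by: walk 0->2->1->2->0.
Answer: (M^⊗4)[0][0] = 46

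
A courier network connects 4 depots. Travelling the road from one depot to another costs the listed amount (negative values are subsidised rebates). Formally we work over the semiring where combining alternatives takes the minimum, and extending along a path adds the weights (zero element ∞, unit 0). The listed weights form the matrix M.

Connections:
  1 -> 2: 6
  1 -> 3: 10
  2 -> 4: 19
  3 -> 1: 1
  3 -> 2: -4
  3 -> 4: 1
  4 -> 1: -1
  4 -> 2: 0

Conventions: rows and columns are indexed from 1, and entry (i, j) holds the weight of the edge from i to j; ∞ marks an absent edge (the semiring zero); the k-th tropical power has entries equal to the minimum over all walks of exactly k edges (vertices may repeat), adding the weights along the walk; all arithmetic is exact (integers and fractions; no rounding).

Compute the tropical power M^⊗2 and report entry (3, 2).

M^⊗2:
  [11, 6, ∞, 11]
  [18, 19, ∞, ∞]
  [0, 1, 11, 15]
  [∞, 5, 9, 19]
Key observation: the optimum is the walk 3->4->2, with weight 1 + 0 = 1.
Optimal value attained by: walk 3->4->2.
Answer: (M^⊗2)[3][2] = 1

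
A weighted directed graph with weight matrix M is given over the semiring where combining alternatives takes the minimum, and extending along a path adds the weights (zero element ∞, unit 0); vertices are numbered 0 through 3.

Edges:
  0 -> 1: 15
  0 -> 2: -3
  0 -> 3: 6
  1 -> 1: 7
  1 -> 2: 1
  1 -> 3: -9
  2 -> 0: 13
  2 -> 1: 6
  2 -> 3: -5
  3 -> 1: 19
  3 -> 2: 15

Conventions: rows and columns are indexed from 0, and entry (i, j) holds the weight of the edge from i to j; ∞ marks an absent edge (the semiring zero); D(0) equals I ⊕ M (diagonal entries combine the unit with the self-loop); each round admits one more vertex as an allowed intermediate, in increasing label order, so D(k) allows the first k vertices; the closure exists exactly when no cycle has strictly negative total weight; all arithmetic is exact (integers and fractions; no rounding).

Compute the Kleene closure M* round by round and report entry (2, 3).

D(0):
  [0, 15, -3, 6]
  [∞, 0, 1, -9]
  [13, 6, 0, -5]
  [∞, 19, 15, 0]
D(1):
  [0, 15, -3, 6]
  [∞, 0, 1, -9]
  [13, 6, 0, -5]
  [∞, 19, 15, 0]
D(2):
  [0, 15, -3, 6]
  [∞, 0, 1, -9]
  [13, 6, 0, -5]
  [∞, 19, 15, 0]
D(3):
  [0, 3, -3, -8]
  [14, 0, 1, -9]
  [13, 6, 0, -5]
  [28, 19, 15, 0]
D(4):
  [0, 3, -3, -8]
  [14, 0, 1, -9]
  [13, 6, 0, -5]
  [28, 19, 15, 0]
Answer: M*[2][3] = -5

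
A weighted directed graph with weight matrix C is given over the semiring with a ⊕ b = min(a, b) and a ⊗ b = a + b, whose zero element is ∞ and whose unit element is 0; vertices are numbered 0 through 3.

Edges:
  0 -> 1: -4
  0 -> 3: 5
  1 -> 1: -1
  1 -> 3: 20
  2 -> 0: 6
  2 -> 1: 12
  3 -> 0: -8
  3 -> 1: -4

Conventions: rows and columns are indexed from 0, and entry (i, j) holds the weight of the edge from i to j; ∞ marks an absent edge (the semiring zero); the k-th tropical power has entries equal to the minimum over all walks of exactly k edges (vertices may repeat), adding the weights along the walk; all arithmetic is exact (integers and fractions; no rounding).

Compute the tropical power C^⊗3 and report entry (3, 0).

C^⊗2:
  [-3, -5, ∞, 16]
  [12, -2, ∞, 19]
  [∞, 2, ∞, 11]
  [∞, -12, ∞, -3]
C^⊗3:
  [8, -7, ∞, 2]
  [11, -3, ∞, 17]
  [3, 1, ∞, 22]
  [-11, -13, ∞, 8]
Key observation: the optimum is the walk 3->0->3->0, with weight (-8) + 5 + (-8) = -11.
Optimal value attained by: walk 3->0->3->0.
Answer: (C^⊗3)[3][0] = -11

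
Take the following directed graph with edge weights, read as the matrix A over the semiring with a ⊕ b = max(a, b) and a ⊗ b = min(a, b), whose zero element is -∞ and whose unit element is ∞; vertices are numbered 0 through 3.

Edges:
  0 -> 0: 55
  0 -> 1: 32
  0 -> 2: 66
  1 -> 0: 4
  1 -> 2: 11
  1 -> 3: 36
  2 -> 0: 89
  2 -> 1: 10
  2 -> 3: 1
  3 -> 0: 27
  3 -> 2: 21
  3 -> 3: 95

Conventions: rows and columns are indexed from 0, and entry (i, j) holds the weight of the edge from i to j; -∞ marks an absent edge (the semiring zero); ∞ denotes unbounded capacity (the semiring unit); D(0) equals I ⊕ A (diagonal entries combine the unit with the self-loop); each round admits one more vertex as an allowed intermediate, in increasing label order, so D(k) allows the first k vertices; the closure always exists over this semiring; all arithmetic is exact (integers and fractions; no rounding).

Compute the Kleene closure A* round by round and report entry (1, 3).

D(0):
  [∞, 32, 66, -∞]
  [4, ∞, 11, 36]
  [89, 10, ∞, 1]
  [27, -∞, 21, ∞]
D(1):
  [∞, 32, 66, -∞]
  [4, ∞, 11, 36]
  [89, 32, ∞, 1]
  [27, 27, 27, ∞]
D(2):
  [∞, 32, 66, 32]
  [4, ∞, 11, 36]
  [89, 32, ∞, 32]
  [27, 27, 27, ∞]
D(3):
  [∞, 32, 66, 32]
  [11, ∞, 11, 36]
  [89, 32, ∞, 32]
  [27, 27, 27, ∞]
D(4):
  [∞, 32, 66, 32]
  [27, ∞, 27, 36]
  [89, 32, ∞, 32]
  [27, 27, 27, ∞]
Answer: A*[1][3] = 36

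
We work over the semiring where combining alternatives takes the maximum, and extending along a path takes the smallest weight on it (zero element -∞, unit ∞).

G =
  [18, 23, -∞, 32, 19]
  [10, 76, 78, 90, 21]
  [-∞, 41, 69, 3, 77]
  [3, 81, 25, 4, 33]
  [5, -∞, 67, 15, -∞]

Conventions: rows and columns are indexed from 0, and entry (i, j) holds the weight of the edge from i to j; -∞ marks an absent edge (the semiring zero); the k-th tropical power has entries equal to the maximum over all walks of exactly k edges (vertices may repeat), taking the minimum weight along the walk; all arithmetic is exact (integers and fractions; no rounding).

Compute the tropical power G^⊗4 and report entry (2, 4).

G^⊗2:
  [18, 32, 25, 23, 32]
  [10, 81, 76, 76, 77]
  [10, 41, 69, 41, 69]
  [10, 76, 78, 81, 25]
  [5, 41, 67, 5, 67]
G^⊗3:
  [18, 32, 32, 32, 25]
  [10, 76, 78, 81, 76]
  [10, 41, 69, 41, 69]
  [10, 81, 76, 76, 77]
  [10, 41, 67, 41, 67]
G^⊗4:
  [18, 32, 32, 32, 32]
  [10, 81, 76, 76, 77]
  [10, 41, 69, 41, 69]
  [10, 76, 78, 81, 76]
  [10, 41, 67, 41, 67]
Key observation: the optimum is the walk 2->2->2->2->4, with weight 69 min 69 min 69 min 77 = 69.
Optimal value attained by: walk 2->2->2->2->4.
Answer: (G^⊗4)[2][4] = 69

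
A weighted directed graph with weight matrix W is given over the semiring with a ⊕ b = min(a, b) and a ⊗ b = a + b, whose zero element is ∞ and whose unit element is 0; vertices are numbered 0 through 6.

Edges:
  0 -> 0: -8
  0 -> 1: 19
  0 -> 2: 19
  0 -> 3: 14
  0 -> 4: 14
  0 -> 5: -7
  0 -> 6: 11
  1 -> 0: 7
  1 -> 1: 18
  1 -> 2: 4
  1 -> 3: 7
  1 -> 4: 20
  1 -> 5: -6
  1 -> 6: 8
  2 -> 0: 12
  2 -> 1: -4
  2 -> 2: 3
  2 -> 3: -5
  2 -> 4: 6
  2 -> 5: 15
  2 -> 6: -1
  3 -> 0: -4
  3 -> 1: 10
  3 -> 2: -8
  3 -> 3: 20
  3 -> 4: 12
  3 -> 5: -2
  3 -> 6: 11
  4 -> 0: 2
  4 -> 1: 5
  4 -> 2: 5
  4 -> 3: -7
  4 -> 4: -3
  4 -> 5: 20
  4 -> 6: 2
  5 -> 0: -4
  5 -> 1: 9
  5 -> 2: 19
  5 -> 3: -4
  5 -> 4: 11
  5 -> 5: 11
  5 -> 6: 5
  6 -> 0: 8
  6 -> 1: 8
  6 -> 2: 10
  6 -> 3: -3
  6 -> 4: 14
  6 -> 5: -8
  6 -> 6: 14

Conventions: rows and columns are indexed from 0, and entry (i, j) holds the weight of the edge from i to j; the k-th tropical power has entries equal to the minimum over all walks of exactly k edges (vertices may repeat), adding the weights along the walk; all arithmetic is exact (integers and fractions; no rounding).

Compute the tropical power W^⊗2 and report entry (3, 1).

W^⊗2:
  [-16, 2, 6, -11, 4, -15, -2]
  [-10, 0, -1, -10, 5, 0, -1]
  [-9, -1, -13, -4, 3, -10, 2]
  [-12, -12, -5, -13, -2, -11, -9]
  [-11, 1, -15, -10, -6, -9, -1]
  [-12, 6, -12, 2, 8, -11, 7]
  [-12, 1, -11, -12, 3, -5, -3]
Key observation: the optimum is the walk 3->2->1, with weight (-8) + (-4) = -12.
Optimal value attained by: walk 3->2->1.
Answer: (W^⊗2)[3][1] = -12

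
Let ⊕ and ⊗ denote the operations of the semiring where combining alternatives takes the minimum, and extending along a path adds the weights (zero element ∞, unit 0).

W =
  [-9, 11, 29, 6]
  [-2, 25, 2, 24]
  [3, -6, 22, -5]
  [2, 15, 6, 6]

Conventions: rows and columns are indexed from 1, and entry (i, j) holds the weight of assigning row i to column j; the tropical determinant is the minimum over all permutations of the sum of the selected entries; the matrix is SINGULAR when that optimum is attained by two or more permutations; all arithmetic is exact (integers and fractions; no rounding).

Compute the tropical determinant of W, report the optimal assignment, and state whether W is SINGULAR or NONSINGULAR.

σ = (1, 2, 3, 4): (-9) + 25 + 22 + 6 = 44
σ = (1, 2, 4, 3): (-9) + 25 + (-5) + 6 = 17
σ = (1, 3, 2, 4): (-9) + 2 + (-6) + 6 = -7
σ = (1, 3, 4, 2): (-9) + 2 + (-5) + 15 = 3
σ = (1, 4, 2, 3): (-9) + 24 + (-6) + 6 = 15
σ = (1, 4, 3, 2): (-9) + 24 + 22 + 15 = 52
σ = (2, 1, 3, 4): 11 + (-2) + 22 + 6 = 37
σ = (2, 1, 4, 3): 11 + (-2) + (-5) + 6 = 10
σ = (2, 3, 1, 4): 11 + 2 + 3 + 6 = 22
σ = (2, 3, 4, 1): 11 + 2 + (-5) + 2 = 10
σ = (2, 4, 1, 3): 11 + 24 + 3 + 6 = 44
σ = (2, 4, 3, 1): 11 + 24 + 22 + 2 = 59
σ = (3, 1, 2, 4): 29 + (-2) + (-6) + 6 = 27
σ = (3, 1, 4, 2): 29 + (-2) + (-5) + 15 = 37
σ = (3, 2, 1, 4): 29 + 25 + 3 + 6 = 63
σ = (3, 2, 4, 1): 29 + 25 + (-5) + 2 = 51
σ = (3, 4, 1, 2): 29 + 24 + 3 + 15 = 71
σ = (3, 4, 2, 1): 29 + 24 + (-6) + 2 = 49
σ = (4, 1, 2, 3): 6 + (-2) + (-6) + 6 = 4
σ = (4, 1, 3, 2): 6 + (-2) + 22 + 15 = 41
σ = (4, 2, 1, 3): 6 + 25 + 3 + 6 = 40
σ = (4, 2, 3, 1): 6 + 25 + 22 + 2 = 55
σ = (4, 3, 1, 2): 6 + 2 + 3 + 15 = 26
σ = (4, 3, 2, 1): 6 + 2 + (-6) + 2 = 4
Optimal value attained by: σ = (1, 3, 2, 4).
Answer: det⊕(W) = -7; verdict: NONSINGULAR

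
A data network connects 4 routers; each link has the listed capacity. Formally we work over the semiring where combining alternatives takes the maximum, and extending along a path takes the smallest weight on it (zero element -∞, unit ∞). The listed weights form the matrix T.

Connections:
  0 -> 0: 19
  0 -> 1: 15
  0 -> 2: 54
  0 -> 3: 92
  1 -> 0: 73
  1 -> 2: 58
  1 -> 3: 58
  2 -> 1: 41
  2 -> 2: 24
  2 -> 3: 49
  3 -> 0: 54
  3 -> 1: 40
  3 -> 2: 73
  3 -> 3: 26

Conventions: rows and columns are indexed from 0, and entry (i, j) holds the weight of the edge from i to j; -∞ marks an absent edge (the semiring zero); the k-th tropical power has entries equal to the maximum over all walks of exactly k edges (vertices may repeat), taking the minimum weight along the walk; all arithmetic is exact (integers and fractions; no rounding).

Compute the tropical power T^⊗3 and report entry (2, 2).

T^⊗2:
  [54, 41, 73, 49]
  [54, 41, 58, 73]
  [49, 40, 49, 41]
  [40, 41, 54, 54]
T^⊗3:
  [49, 41, 54, 54]
  [54, 41, 73, 54]
  [41, 41, 49, 49]
  [54, 41, 54, 49]
Key observation: the optimum is the walk 2->3->0->2, with weight 49 min 54 min 54 = 49.
Optimal value attained by: walk 2->3->0->2.
Answer: (T^⊗3)[2][2] = 49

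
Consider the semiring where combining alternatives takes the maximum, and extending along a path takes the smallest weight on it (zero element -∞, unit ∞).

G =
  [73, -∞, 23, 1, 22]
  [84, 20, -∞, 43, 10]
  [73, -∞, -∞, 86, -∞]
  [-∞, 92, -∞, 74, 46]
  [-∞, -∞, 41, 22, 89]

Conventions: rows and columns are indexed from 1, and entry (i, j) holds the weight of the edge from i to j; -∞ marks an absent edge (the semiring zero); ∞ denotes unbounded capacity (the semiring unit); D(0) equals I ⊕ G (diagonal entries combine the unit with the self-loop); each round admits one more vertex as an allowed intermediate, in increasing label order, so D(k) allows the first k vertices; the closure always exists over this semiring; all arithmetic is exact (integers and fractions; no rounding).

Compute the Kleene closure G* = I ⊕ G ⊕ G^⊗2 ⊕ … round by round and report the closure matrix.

D(0):
  [∞, -∞, 23, 1, 22]
  [84, ∞, -∞, 43, 10]
  [73, -∞, ∞, 86, -∞]
  [-∞, 92, -∞, ∞, 46]
  [-∞, -∞, 41, 22, ∞]
D(1):
  [∞, -∞, 23, 1, 22]
  [84, ∞, 23, 43, 22]
  [73, -∞, ∞, 86, 22]
  [-∞, 92, -∞, ∞, 46]
  [-∞, -∞, 41, 22, ∞]
D(2):
  [∞, -∞, 23, 1, 22]
  [84, ∞, 23, 43, 22]
  [73, -∞, ∞, 86, 22]
  [84, 92, 23, ∞, 46]
  [-∞, -∞, 41, 22, ∞]
D(3):
  [∞, -∞, 23, 23, 22]
  [84, ∞, 23, 43, 22]
  [73, -∞, ∞, 86, 22]
  [84, 92, 23, ∞, 46]
  [41, -∞, 41, 41, ∞]
D(4):
  [∞, 23, 23, 23, 23]
  [84, ∞, 23, 43, 43]
  [84, 86, ∞, 86, 46]
  [84, 92, 23, ∞, 46]
  [41, 41, 41, 41, ∞]
D(5):
  [∞, 23, 23, 23, 23]
  [84, ∞, 41, 43, 43]
  [84, 86, ∞, 86, 46]
  [84, 92, 41, ∞, 46]
  [41, 41, 41, 41, ∞]
Answer: G* = [[∞, 23, 23, 23, 23], [84, ∞, 41, 43, 43], [84, 86, ∞, 86, 46], [84, 92, 41, ∞, 46], [41, 41, 41, 41, ∞]]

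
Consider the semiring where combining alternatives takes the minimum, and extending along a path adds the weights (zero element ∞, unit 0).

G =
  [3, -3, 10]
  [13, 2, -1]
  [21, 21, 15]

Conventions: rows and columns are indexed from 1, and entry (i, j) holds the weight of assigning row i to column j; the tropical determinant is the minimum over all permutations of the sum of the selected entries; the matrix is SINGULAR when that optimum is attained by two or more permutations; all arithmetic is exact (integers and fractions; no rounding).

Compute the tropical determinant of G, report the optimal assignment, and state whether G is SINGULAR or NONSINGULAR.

σ = (1, 2, 3): 3 + 2 + 15 = 20
σ = (1, 3, 2): 3 + (-1) + 21 = 23
σ = (2, 1, 3): (-3) + 13 + 15 = 25
σ = (2, 3, 1): (-3) + (-1) + 21 = 17
σ = (3, 1, 2): 10 + 13 + 21 = 44
σ = (3, 2, 1): 10 + 2 + 21 = 33
Optimal value attained by: σ = (2, 3, 1).
Answer: det⊕(G) = 17; verdict: NONSINGULAR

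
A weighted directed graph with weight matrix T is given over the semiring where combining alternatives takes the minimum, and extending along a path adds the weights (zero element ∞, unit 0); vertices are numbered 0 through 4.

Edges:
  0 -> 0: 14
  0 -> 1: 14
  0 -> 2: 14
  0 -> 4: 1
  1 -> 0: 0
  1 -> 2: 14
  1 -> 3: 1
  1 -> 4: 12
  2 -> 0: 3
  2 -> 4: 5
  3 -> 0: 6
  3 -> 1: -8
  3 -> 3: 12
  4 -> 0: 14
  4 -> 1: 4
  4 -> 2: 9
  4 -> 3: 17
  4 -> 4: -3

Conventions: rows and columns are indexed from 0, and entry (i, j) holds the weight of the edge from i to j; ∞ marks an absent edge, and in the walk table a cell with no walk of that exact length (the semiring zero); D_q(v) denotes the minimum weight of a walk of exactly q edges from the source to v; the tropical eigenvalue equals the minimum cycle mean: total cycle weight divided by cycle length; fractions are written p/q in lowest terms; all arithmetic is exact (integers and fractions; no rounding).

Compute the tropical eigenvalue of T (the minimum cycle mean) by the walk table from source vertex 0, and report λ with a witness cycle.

q=0: [0, ∞, ∞, ∞, ∞]
q=1: [14, 14, 14, ∞, 1]
q=2: [14, 5, 10, 15, -2]
q=3: [5, 2, 7, 6, -5]
q=4: [2, -2, 4, 3, -8]
q=5: [-2, -5, 1, -1, -11]
Optimal cycle mean attained by: cycle 1->3->1, total 1 + (-8), length 2.
Answer: λ = -7/2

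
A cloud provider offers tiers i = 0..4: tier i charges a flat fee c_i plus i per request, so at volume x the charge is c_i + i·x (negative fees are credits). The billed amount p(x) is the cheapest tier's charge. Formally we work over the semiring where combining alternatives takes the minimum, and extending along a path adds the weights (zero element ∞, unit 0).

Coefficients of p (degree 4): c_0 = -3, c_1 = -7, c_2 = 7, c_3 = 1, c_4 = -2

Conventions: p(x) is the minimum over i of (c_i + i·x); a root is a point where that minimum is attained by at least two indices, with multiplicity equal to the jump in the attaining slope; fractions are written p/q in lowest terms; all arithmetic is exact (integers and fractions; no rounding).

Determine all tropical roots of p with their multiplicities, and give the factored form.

hull edge (i=0, c=-3) to (i=1, c=-7): slope -4, span 1
hull edge (i=1, c=-7) to (i=4, c=-2): slope 5/3, span 3
Factored form: p(x) = -2 ⊗ (x ⊕ (-5/3)) ⊗ (x ⊕ (-5/3)) ⊗ (x ⊕ (-5/3)) ⊗ (x ⊕ 4)
Answer: roots = -5/3 (mult 3), 4 (mult 1)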